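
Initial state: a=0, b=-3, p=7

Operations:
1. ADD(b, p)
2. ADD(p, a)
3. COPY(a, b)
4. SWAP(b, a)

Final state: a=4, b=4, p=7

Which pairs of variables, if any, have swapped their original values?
None

Comparing initial and final values:
b: -3 → 4
p: 7 → 7
a: 0 → 4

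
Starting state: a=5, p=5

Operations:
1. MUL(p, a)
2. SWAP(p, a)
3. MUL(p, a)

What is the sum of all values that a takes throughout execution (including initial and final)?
60

Values of a at each step:
Initial: a = 5
After step 1: a = 5
After step 2: a = 25
After step 3: a = 25
Sum = 5 + 5 + 25 + 25 = 60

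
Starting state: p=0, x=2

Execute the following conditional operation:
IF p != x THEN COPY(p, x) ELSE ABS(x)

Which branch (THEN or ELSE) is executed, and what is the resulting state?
Branch: THEN, Final state: p=2, x=2

Evaluating condition: p != x
p = 0, x = 2
Condition is True, so THEN branch executes
After COPY(p, x): p=2, x=2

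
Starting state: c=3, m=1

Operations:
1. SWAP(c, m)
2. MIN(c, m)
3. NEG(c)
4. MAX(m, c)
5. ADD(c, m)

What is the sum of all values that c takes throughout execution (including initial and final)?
5

Values of c at each step:
Initial: c = 3
After step 1: c = 1
After step 2: c = 1
After step 3: c = -1
After step 4: c = -1
After step 5: c = 2
Sum = 3 + 1 + 1 + -1 + -1 + 2 = 5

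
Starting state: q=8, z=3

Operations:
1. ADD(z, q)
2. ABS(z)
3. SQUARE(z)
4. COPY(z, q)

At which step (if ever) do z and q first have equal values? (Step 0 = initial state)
Step 4

z and q first become equal after step 4.

Comparing values at each step:
Initial: z=3, q=8
After step 1: z=11, q=8
After step 2: z=11, q=8
After step 3: z=121, q=8
After step 4: z=8, q=8 ← equal!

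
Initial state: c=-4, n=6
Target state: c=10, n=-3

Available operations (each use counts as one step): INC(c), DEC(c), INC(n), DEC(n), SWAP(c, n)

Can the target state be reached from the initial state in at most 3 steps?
No

The target state cannot be reached within 3 steps.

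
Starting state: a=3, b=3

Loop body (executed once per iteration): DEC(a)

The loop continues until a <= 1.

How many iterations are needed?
2

Tracing iterations:
Initial: a=3, b=3
After iteration 1: a=2, b=3
After iteration 2: a=1, b=3
a <= 1 now holds, so the loop exits after 2 iterations.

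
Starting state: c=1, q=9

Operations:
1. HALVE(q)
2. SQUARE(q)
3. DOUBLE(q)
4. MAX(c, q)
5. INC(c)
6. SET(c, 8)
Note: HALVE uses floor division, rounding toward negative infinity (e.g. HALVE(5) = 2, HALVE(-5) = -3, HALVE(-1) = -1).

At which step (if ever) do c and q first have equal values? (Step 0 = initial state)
Step 4

c and q first become equal after step 4.

Comparing values at each step:
Initial: c=1, q=9
After step 1: c=1, q=4
After step 2: c=1, q=16
After step 3: c=1, q=32
After step 4: c=32, q=32 ← equal!
After step 5: c=33, q=32
After step 6: c=8, q=32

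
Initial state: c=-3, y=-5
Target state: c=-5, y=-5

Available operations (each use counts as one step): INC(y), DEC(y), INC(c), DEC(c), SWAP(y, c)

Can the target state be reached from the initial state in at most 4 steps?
Yes

Path (2 steps): DEC(c) → DEC(c)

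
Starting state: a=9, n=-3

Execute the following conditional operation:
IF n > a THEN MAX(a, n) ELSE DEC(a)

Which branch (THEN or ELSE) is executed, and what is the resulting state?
Branch: ELSE, Final state: a=8, n=-3

Evaluating condition: n > a
n = -3, a = 9
Condition is False, so ELSE branch executes
After DEC(a): a=8, n=-3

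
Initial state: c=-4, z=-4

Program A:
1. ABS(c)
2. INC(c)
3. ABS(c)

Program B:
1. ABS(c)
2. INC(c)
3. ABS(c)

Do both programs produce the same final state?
Yes

Program A final state: c=5, z=-4
Program B final state: c=5, z=-4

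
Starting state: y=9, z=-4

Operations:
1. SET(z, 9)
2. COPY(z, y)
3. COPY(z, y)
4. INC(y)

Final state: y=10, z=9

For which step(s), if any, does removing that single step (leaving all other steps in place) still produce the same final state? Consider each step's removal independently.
Step(s) 1, 2, 3

Testing removal of each single step:
Without step 1: final = y=10, z=9 (same)
Without step 2: final = y=10, z=9 (same)
Without step 3: final = y=10, z=9 (same)
Without step 4: final = y=9, z=9 (different)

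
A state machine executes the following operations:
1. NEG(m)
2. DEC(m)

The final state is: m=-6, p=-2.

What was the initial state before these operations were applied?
m=5, p=-2

Working backwards:
Final state: m=-6, p=-2
Before step 2 (DEC(m)): m=-5, p=-2
Before step 1 (NEG(m)): m=5, p=-2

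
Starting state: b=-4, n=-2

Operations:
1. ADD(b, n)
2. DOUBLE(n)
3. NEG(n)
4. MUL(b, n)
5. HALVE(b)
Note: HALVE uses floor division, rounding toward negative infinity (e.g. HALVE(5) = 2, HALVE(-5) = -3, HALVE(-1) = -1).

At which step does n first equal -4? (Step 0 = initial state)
Step 2

Tracing n:
Initial: n = -2
After step 1: n = -2
After step 2: n = -4 ← first occurrence
After step 3: n = 4
After step 4: n = 4
After step 5: n = 4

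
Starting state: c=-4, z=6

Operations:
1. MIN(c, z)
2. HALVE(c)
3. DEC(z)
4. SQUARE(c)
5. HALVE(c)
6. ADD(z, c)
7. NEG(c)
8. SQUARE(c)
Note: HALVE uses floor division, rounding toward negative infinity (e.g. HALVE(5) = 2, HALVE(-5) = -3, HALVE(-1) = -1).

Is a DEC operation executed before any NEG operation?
Yes

First DEC: step 3
First NEG: step 7
Since 3 < 7, DEC comes first.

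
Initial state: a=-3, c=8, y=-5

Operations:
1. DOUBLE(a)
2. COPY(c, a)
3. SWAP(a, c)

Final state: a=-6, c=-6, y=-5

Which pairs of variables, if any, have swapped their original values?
None

Comparing initial and final values:
a: -3 → -6
c: 8 → -6
y: -5 → -5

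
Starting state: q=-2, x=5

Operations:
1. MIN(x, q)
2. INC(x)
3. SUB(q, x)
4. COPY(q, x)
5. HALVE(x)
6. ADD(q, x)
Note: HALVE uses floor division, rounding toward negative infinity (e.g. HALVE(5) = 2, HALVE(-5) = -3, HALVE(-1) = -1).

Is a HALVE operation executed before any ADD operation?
Yes

First HALVE: step 5
First ADD: step 6
Since 5 < 6, HALVE comes first.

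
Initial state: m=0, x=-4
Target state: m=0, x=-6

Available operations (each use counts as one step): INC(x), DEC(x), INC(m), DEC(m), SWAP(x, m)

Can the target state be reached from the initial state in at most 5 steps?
Yes

Path (2 steps): DEC(x) → DEC(x)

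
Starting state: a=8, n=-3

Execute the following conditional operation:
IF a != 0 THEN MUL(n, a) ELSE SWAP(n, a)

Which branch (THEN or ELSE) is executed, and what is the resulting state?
Branch: THEN, Final state: a=8, n=-24

Evaluating condition: a != 0
a = 8
Condition is True, so THEN branch executes
After MUL(n, a): a=8, n=-24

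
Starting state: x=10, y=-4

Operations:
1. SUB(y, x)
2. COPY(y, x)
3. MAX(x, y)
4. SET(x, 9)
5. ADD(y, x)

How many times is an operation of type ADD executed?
1

Counting ADD operations:
Step 5: ADD(y, x) ← ADD
Total: 1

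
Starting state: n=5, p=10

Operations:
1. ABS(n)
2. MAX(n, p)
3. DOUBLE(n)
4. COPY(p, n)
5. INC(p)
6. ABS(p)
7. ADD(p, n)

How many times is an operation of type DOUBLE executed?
1

Counting DOUBLE operations:
Step 3: DOUBLE(n) ← DOUBLE
Total: 1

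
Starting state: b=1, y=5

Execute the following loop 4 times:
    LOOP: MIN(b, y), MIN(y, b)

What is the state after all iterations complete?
b=1, y=1

Iteration trace:
Start: b=1, y=5
After iteration 1: b=1, y=1
After iteration 2: b=1, y=1
After iteration 3: b=1, y=1
After iteration 4: b=1, y=1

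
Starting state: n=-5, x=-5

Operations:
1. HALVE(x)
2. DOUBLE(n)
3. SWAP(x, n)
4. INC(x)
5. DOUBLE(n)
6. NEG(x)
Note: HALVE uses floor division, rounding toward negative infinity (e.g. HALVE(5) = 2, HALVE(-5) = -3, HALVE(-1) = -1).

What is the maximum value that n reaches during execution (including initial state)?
-3

Values of n at each step:
Initial: n = -5
After step 1: n = -5
After step 2: n = -10
After step 3: n = -3 ← maximum
After step 4: n = -3
After step 5: n = -6
After step 6: n = -6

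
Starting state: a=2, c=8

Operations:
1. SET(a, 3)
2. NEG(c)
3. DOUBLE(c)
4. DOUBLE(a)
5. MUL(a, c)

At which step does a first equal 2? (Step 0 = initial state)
Step 0

Tracing a:
Initial: a = 2 ← first occurrence
After step 1: a = 3
After step 2: a = 3
After step 3: a = 3
After step 4: a = 6
After step 5: a = -96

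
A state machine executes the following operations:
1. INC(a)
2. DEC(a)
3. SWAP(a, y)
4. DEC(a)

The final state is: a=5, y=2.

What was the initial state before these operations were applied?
a=2, y=6

Working backwards:
Final state: a=5, y=2
Before step 4 (DEC(a)): a=6, y=2
Before step 3 (SWAP(a, y)): a=2, y=6
Before step 2 (DEC(a)): a=3, y=6
Before step 1 (INC(a)): a=2, y=6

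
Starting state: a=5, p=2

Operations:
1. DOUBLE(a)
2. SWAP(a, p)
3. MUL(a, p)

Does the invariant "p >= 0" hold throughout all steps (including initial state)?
Yes

The invariant holds at every step.

State at each step:
Initial: a=5, p=2
After step 1: a=10, p=2
After step 2: a=2, p=10
After step 3: a=20, p=10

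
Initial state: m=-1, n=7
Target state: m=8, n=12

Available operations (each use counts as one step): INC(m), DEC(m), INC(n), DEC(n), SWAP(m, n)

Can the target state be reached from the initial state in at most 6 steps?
No

The target state cannot be reached within 6 steps.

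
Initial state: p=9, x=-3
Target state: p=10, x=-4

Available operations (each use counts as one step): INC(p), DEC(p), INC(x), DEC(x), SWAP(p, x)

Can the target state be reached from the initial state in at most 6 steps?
Yes

Path (2 steps): INC(p) → DEC(x)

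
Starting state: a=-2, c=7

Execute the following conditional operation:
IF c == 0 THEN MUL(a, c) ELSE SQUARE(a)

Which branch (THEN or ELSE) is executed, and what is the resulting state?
Branch: ELSE, Final state: a=4, c=7

Evaluating condition: c == 0
c = 7
Condition is False, so ELSE branch executes
After SQUARE(a): a=4, c=7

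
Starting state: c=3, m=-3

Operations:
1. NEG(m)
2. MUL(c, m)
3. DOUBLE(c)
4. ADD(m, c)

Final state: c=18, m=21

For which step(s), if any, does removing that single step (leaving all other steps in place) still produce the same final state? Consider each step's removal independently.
None - removing any single step changes the final result

Testing removal of each single step:
Without step 1: final = c=-18, m=-21 (different)
Without step 2: final = c=6, m=9 (different)
Without step 3: final = c=9, m=12 (different)
Without step 4: final = c=18, m=3 (different)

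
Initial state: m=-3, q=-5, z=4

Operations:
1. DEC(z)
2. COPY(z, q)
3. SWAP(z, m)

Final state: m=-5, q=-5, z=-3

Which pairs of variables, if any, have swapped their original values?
None

Comparing initial and final values:
z: 4 → -3
q: -5 → -5
m: -3 → -5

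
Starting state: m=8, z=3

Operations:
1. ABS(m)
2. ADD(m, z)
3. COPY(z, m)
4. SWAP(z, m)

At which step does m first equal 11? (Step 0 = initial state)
Step 2

Tracing m:
Initial: m = 8
After step 1: m = 8
After step 2: m = 11 ← first occurrence
After step 3: m = 11
After step 4: m = 11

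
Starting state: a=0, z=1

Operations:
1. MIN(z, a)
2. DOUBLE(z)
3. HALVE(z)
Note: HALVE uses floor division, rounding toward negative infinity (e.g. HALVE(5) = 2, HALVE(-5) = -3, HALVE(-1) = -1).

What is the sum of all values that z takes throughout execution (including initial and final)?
1

Values of z at each step:
Initial: z = 1
After step 1: z = 0
After step 2: z = 0
After step 3: z = 0
Sum = 1 + 0 + 0 + 0 = 1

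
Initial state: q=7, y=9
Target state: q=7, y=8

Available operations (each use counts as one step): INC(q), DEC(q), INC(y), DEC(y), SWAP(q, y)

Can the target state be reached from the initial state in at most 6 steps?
Yes

Path (1 step): DEC(y)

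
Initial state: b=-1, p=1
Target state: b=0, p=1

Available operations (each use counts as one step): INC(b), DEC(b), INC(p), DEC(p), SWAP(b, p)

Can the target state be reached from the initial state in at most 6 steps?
Yes

Path (1 step): INC(b)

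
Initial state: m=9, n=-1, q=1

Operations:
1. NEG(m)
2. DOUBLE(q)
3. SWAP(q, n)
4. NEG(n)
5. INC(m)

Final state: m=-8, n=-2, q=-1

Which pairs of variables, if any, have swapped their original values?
None

Comparing initial and final values:
m: 9 → -8
q: 1 → -1
n: -1 → -2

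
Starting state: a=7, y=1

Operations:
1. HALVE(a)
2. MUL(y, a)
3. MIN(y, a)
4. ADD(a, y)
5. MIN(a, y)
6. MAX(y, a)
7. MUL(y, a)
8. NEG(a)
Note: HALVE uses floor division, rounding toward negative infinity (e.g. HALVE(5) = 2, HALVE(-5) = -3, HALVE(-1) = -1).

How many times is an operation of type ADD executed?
1

Counting ADD operations:
Step 4: ADD(a, y) ← ADD
Total: 1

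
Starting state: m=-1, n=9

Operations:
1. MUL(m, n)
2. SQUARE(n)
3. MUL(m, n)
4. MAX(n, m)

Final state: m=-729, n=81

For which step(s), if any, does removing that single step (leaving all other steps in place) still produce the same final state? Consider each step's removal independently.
Step(s) 4

Testing removal of each single step:
Without step 1: final = m=-81, n=81 (different)
Without step 2: final = m=-81, n=9 (different)
Without step 3: final = m=-9, n=81 (different)
Without step 4: final = m=-729, n=81 (same)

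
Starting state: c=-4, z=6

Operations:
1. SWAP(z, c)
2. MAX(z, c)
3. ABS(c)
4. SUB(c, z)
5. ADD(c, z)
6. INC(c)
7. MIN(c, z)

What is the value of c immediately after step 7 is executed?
c = 6

Tracing c through execution:
Initial: c = -4
After step 1 (SWAP(z, c)): c = 6
After step 2 (MAX(z, c)): c = 6
After step 3 (ABS(c)): c = 6
After step 4 (SUB(c, z)): c = 0
After step 5 (ADD(c, z)): c = 6
After step 6 (INC(c)): c = 7
After step 7 (MIN(c, z)): c = 6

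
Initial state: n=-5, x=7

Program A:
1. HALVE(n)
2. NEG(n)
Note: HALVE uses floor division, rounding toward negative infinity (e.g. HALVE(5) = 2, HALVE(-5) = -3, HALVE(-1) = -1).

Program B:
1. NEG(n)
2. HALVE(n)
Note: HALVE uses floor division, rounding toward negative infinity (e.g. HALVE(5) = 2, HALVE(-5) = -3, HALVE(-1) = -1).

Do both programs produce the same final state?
No

Program A final state: n=3, x=7
Program B final state: n=2, x=7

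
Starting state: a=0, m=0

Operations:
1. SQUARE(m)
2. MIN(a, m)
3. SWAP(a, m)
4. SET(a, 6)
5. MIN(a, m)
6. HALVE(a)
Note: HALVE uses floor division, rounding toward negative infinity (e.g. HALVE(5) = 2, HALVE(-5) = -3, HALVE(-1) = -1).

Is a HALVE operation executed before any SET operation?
No

First HALVE: step 6
First SET: step 4
Since 6 > 4, SET comes first.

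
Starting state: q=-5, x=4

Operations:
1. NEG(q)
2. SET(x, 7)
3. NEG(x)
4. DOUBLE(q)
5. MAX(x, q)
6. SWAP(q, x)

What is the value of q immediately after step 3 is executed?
q = 5

Tracing q through execution:
Initial: q = -5
After step 1 (NEG(q)): q = 5
After step 2 (SET(x, 7)): q = 5
After step 3 (NEG(x)): q = 5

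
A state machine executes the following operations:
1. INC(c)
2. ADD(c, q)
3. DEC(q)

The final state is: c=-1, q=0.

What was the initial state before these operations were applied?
c=-3, q=1

Working backwards:
Final state: c=-1, q=0
Before step 3 (DEC(q)): c=-1, q=1
Before step 2 (ADD(c, q)): c=-2, q=1
Before step 1 (INC(c)): c=-3, q=1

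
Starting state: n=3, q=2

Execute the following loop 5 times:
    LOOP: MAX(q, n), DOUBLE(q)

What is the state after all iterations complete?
n=3, q=96

Iteration trace:
Start: n=3, q=2
After iteration 1: n=3, q=6
After iteration 2: n=3, q=12
After iteration 3: n=3, q=24
After iteration 4: n=3, q=48
After iteration 5: n=3, q=96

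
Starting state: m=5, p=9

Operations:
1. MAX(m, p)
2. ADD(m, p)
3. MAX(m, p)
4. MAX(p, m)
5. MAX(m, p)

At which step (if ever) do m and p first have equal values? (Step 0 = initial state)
Step 1

m and p first become equal after step 1.

Comparing values at each step:
Initial: m=5, p=9
After step 1: m=9, p=9 ← equal!
After step 2: m=18, p=9
After step 3: m=18, p=9
After step 4: m=18, p=18 ← equal!
After step 5: m=18, p=18 ← equal!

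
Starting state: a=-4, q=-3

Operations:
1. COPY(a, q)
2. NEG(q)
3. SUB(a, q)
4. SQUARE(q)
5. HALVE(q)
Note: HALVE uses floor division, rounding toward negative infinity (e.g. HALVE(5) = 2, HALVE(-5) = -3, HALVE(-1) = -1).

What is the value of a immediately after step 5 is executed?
a = -6

Tracing a through execution:
Initial: a = -4
After step 1 (COPY(a, q)): a = -3
After step 2 (NEG(q)): a = -3
After step 3 (SUB(a, q)): a = -6
After step 4 (SQUARE(q)): a = -6
After step 5 (HALVE(q)): a = -6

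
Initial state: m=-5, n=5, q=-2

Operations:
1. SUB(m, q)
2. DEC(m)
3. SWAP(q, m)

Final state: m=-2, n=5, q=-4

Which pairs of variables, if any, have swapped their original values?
None

Comparing initial and final values:
n: 5 → 5
m: -5 → -2
q: -2 → -4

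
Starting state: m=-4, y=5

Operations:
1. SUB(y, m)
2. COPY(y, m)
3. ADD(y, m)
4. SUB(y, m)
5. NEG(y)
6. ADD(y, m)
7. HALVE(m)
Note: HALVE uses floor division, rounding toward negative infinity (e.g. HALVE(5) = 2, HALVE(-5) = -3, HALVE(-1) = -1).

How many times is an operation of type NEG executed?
1

Counting NEG operations:
Step 5: NEG(y) ← NEG
Total: 1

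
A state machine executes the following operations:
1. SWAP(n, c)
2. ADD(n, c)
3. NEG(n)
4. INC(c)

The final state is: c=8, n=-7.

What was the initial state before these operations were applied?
c=0, n=7

Working backwards:
Final state: c=8, n=-7
Before step 4 (INC(c)): c=7, n=-7
Before step 3 (NEG(n)): c=7, n=7
Before step 2 (ADD(n, c)): c=7, n=0
Before step 1 (SWAP(n, c)): c=0, n=7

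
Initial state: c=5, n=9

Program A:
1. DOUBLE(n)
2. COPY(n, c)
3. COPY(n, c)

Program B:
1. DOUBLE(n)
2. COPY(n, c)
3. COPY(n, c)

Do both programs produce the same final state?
Yes

Program A final state: c=5, n=5
Program B final state: c=5, n=5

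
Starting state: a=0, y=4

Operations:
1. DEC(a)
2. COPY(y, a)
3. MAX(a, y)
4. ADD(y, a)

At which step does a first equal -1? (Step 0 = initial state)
Step 1

Tracing a:
Initial: a = 0
After step 1: a = -1 ← first occurrence
After step 2: a = -1
After step 3: a = -1
After step 4: a = -1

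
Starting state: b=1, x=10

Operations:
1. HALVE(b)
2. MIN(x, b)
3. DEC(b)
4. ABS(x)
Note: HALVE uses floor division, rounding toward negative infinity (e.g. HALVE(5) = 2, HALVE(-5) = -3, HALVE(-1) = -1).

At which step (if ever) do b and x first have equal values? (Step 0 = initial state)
Step 2

b and x first become equal after step 2.

Comparing values at each step:
Initial: b=1, x=10
After step 1: b=0, x=10
After step 2: b=0, x=0 ← equal!
After step 3: b=-1, x=0
After step 4: b=-1, x=0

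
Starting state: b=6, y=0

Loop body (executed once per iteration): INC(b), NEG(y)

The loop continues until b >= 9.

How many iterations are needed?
3

Tracing iterations:
Initial: b=6, y=0
After iteration 1: b=7, y=0
After iteration 2: b=8, y=0
After iteration 3: b=9, y=0
b >= 9 now holds, so the loop exits after 3 iterations.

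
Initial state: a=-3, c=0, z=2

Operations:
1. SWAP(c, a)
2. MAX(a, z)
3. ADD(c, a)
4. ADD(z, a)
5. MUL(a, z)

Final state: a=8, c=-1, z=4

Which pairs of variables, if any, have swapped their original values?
None

Comparing initial and final values:
c: 0 → -1
z: 2 → 4
a: -3 → 8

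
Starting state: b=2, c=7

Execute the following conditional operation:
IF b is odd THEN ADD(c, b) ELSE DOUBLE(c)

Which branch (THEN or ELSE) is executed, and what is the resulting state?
Branch: ELSE, Final state: b=2, c=14

Evaluating condition: b is odd
Condition is False, so ELSE branch executes
After DOUBLE(c): b=2, c=14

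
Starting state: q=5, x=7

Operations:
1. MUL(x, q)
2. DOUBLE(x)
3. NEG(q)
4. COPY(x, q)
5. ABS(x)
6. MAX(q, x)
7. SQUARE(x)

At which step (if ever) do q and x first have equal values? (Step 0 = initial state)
Step 4

q and x first become equal after step 4.

Comparing values at each step:
Initial: q=5, x=7
After step 1: q=5, x=35
After step 2: q=5, x=70
After step 3: q=-5, x=70
After step 4: q=-5, x=-5 ← equal!
After step 5: q=-5, x=5
After step 6: q=5, x=5 ← equal!
After step 7: q=5, x=25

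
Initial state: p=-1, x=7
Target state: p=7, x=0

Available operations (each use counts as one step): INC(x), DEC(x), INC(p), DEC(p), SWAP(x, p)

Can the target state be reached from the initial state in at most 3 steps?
Yes

Path (2 steps): INC(p) → SWAP(x, p)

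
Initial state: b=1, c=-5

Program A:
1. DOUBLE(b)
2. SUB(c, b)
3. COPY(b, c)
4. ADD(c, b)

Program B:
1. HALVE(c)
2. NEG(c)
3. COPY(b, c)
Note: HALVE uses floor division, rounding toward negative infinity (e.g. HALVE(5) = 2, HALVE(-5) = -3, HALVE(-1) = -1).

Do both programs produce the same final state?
No

Program A final state: b=-7, c=-14
Program B final state: b=3, c=3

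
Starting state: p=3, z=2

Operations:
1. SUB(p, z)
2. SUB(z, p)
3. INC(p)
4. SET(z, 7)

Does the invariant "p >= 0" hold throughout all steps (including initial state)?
Yes

The invariant holds at every step.

State at each step:
Initial: p=3, z=2
After step 1: p=1, z=2
After step 2: p=1, z=1
After step 3: p=2, z=1
After step 4: p=2, z=7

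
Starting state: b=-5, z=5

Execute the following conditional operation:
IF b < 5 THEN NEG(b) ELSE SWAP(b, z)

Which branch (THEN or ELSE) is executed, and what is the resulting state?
Branch: THEN, Final state: b=5, z=5

Evaluating condition: b < 5
b = -5
Condition is True, so THEN branch executes
After NEG(b): b=5, z=5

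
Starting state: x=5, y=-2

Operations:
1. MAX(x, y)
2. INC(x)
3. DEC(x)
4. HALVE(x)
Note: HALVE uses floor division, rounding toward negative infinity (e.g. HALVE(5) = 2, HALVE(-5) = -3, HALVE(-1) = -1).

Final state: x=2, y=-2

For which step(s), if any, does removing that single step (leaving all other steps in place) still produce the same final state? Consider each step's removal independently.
Step(s) 1, 2

Testing removal of each single step:
Without step 1: final = x=2, y=-2 (same)
Without step 2: final = x=2, y=-2 (same)
Without step 3: final = x=3, y=-2 (different)
Without step 4: final = x=5, y=-2 (different)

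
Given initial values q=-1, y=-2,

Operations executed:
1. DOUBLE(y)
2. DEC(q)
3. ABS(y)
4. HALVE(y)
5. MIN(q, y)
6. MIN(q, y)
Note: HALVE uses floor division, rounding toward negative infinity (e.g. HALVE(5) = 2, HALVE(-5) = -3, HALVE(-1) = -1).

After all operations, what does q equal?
q = -2

Tracing execution:
Step 1: DOUBLE(y) → q = -1
Step 2: DEC(q) → q = -2
Step 3: ABS(y) → q = -2
Step 4: HALVE(y) → q = -2
Step 5: MIN(q, y) → q = -2
Step 6: MIN(q, y) → q = -2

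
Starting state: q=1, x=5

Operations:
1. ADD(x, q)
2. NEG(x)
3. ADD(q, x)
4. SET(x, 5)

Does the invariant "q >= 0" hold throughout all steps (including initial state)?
No, violated after step 3

The invariant is violated after step 3.

State at each step:
Initial: q=1, x=5
After step 1: q=1, x=6
After step 2: q=1, x=-6
After step 3: q=-5, x=-6
After step 4: q=-5, x=5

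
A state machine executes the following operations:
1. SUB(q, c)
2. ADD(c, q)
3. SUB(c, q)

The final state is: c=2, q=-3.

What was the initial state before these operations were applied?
c=2, q=-1

Working backwards:
Final state: c=2, q=-3
Before step 3 (SUB(c, q)): c=-1, q=-3
Before step 2 (ADD(c, q)): c=2, q=-3
Before step 1 (SUB(q, c)): c=2, q=-1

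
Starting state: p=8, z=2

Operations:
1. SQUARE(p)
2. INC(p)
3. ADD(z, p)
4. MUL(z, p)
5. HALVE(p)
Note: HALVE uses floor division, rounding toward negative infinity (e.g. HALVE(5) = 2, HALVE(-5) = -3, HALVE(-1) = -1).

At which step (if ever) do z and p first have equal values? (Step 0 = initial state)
Never

z and p never become equal during execution.

Comparing values at each step:
Initial: z=2, p=8
After step 1: z=2, p=64
After step 2: z=2, p=65
After step 3: z=67, p=65
After step 4: z=4355, p=65
After step 5: z=4355, p=32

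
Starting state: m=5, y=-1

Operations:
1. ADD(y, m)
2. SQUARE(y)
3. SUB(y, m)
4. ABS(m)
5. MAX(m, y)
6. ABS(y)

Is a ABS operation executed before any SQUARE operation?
No

First ABS: step 4
First SQUARE: step 2
Since 4 > 2, SQUARE comes first.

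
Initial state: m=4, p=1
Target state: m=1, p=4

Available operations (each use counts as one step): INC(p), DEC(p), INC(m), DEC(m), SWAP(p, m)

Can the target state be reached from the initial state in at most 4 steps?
Yes

Path (1 step): SWAP(p, m)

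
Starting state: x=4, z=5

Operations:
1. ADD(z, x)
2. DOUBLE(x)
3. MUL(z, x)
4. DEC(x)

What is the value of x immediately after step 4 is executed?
x = 7

Tracing x through execution:
Initial: x = 4
After step 1 (ADD(z, x)): x = 4
After step 2 (DOUBLE(x)): x = 8
After step 3 (MUL(z, x)): x = 8
After step 4 (DEC(x)): x = 7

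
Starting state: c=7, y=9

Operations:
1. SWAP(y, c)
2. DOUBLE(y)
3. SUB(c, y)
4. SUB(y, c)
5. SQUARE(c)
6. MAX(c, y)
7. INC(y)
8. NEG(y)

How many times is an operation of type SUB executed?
2

Counting SUB operations:
Step 3: SUB(c, y) ← SUB
Step 4: SUB(y, c) ← SUB
Total: 2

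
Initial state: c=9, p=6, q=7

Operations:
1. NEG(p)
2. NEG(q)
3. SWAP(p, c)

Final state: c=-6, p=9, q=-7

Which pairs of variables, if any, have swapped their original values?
None

Comparing initial and final values:
p: 6 → 9
q: 7 → -7
c: 9 → -6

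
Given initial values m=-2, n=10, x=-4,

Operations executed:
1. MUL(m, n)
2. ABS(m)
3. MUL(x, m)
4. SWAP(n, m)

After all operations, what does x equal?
x = -80

Tracing execution:
Step 1: MUL(m, n) → x = -4
Step 2: ABS(m) → x = -4
Step 3: MUL(x, m) → x = -80
Step 4: SWAP(n, m) → x = -80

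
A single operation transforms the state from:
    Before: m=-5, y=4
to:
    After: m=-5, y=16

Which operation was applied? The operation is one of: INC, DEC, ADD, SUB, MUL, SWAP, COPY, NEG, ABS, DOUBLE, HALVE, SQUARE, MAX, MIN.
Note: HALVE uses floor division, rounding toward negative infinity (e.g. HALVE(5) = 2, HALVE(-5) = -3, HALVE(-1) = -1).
SQUARE(y)

Analyzing the change:
Before: m=-5, y=4
After: m=-5, y=16
Variable y changed from 4 to 16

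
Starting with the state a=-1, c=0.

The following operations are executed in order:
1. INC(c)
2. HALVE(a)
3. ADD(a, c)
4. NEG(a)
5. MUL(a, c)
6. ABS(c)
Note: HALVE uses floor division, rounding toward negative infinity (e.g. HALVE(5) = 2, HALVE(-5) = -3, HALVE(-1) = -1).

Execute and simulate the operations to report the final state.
{a: 0, c: 1}

Step-by-step execution:
Initial: a=-1, c=0
After step 1 (INC(c)): a=-1, c=1
After step 2 (HALVE(a)): a=-1, c=1
After step 3 (ADD(a, c)): a=0, c=1
After step 4 (NEG(a)): a=0, c=1
After step 5 (MUL(a, c)): a=0, c=1
After step 6 (ABS(c)): a=0, c=1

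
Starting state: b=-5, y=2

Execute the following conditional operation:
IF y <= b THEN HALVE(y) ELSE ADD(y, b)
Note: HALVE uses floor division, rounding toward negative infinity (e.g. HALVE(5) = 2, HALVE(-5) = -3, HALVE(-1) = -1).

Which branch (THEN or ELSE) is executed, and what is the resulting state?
Branch: ELSE, Final state: b=-5, y=-3

Evaluating condition: y <= b
y = 2, b = -5
Condition is False, so ELSE branch executes
After ADD(y, b): b=-5, y=-3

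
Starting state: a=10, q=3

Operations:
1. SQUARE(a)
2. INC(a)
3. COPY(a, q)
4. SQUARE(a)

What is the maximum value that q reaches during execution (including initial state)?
3

Values of q at each step:
Initial: q = 3 ← maximum
After step 1: q = 3
After step 2: q = 3
After step 3: q = 3
After step 4: q = 3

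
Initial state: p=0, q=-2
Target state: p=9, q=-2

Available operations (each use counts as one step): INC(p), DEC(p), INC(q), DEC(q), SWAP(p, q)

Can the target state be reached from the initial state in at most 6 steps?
No

The target state cannot be reached within 6 steps.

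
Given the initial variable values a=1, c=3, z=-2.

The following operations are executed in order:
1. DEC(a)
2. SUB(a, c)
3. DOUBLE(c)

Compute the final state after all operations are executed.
{a: -3, c: 6, z: -2}

Step-by-step execution:
Initial: a=1, c=3, z=-2
After step 1 (DEC(a)): a=0, c=3, z=-2
After step 2 (SUB(a, c)): a=-3, c=3, z=-2
After step 3 (DOUBLE(c)): a=-3, c=6, z=-2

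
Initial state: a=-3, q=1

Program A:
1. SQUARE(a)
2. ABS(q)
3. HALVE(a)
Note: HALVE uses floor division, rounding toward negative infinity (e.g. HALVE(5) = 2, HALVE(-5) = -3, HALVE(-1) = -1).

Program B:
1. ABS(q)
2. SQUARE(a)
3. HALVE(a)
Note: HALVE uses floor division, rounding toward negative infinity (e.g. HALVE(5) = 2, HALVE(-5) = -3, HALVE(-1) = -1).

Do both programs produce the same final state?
Yes

Program A final state: a=4, q=1
Program B final state: a=4, q=1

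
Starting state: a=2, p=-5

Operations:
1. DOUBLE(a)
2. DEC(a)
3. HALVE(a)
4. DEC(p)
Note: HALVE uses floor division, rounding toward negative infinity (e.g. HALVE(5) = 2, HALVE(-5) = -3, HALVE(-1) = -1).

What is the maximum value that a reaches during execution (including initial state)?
4

Values of a at each step:
Initial: a = 2
After step 1: a = 4 ← maximum
After step 2: a = 3
After step 3: a = 1
After step 4: a = 1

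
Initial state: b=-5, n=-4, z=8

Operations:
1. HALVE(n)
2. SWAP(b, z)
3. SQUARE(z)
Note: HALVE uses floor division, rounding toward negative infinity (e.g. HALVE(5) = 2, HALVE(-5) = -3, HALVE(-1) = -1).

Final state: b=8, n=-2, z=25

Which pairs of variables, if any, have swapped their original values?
None

Comparing initial and final values:
z: 8 → 25
b: -5 → 8
n: -4 → -2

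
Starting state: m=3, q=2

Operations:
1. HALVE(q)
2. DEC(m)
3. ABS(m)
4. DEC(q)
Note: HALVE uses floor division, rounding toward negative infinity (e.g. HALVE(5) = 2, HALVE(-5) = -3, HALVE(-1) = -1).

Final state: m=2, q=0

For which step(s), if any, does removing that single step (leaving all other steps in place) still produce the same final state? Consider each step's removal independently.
Step(s) 3

Testing removal of each single step:
Without step 1: final = m=2, q=1 (different)
Without step 2: final = m=3, q=0 (different)
Without step 3: final = m=2, q=0 (same)
Without step 4: final = m=2, q=1 (different)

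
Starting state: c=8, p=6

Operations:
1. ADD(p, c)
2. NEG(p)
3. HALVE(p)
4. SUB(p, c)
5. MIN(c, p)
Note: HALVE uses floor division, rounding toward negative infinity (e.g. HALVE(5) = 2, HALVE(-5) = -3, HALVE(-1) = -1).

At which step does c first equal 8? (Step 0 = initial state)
Step 0

Tracing c:
Initial: c = 8 ← first occurrence
After step 1: c = 8
After step 2: c = 8
After step 3: c = 8
After step 4: c = 8
After step 5: c = -15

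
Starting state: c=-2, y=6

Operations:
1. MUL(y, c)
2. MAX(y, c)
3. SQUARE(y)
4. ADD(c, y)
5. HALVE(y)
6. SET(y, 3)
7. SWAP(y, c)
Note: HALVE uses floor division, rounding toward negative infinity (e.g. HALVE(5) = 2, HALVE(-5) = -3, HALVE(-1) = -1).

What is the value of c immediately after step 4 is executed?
c = 2

Tracing c through execution:
Initial: c = -2
After step 1 (MUL(y, c)): c = -2
After step 2 (MAX(y, c)): c = -2
After step 3 (SQUARE(y)): c = -2
After step 4 (ADD(c, y)): c = 2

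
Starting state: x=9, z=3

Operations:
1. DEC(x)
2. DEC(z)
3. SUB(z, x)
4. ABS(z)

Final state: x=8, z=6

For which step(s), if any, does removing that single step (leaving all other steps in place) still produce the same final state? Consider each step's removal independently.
None - removing any single step changes the final result

Testing removal of each single step:
Without step 1: final = x=9, z=7 (different)
Without step 2: final = x=8, z=5 (different)
Without step 3: final = x=8, z=2 (different)
Without step 4: final = x=8, z=-6 (different)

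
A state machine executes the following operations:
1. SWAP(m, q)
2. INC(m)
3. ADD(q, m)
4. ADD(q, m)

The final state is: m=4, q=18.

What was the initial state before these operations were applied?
m=10, q=3

Working backwards:
Final state: m=4, q=18
Before step 4 (ADD(q, m)): m=4, q=14
Before step 3 (ADD(q, m)): m=4, q=10
Before step 2 (INC(m)): m=3, q=10
Before step 1 (SWAP(m, q)): m=10, q=3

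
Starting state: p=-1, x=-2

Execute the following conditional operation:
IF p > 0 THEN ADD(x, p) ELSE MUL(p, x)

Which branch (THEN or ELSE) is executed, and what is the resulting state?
Branch: ELSE, Final state: p=2, x=-2

Evaluating condition: p > 0
p = -1
Condition is False, so ELSE branch executes
After MUL(p, x): p=2, x=-2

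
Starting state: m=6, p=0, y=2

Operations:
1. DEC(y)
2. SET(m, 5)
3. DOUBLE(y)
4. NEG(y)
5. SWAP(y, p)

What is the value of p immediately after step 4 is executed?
p = 0

Tracing p through execution:
Initial: p = 0
After step 1 (DEC(y)): p = 0
After step 2 (SET(m, 5)): p = 0
After step 3 (DOUBLE(y)): p = 0
After step 4 (NEG(y)): p = 0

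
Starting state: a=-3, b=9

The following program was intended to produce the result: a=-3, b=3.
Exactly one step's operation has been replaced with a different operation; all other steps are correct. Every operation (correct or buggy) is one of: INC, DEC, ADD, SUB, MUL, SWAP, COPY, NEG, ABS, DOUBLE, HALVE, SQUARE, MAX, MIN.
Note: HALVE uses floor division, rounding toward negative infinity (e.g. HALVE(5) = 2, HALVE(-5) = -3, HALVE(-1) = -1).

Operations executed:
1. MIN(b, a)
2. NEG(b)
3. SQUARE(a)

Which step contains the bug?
Step 3

Trace with buggy code:
Initial: a=-3, b=9
After step 1: a=-3, b=-3
After step 2: a=-3, b=3
After step 3: a=9, b=3
Actual final a=9, b=3 ≠ expected a=-3, b=3.
Step 3 is the only position where a single-operation replacement can produce the expected result.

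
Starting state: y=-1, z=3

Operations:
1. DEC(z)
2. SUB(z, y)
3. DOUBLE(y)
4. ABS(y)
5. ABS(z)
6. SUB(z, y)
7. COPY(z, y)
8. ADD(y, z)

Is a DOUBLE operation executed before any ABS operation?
Yes

First DOUBLE: step 3
First ABS: step 4
Since 3 < 4, DOUBLE comes first.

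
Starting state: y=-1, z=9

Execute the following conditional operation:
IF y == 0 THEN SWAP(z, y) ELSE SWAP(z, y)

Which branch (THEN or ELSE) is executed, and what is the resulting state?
Branch: ELSE, Final state: y=9, z=-1

Evaluating condition: y == 0
y = -1
Condition is False, so ELSE branch executes
After SWAP(z, y): y=9, z=-1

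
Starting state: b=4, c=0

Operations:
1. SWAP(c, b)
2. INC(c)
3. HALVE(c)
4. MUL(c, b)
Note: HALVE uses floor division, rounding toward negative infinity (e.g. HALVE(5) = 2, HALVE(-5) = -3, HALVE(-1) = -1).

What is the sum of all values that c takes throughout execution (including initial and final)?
11

Values of c at each step:
Initial: c = 0
After step 1: c = 4
After step 2: c = 5
After step 3: c = 2
After step 4: c = 0
Sum = 0 + 4 + 5 + 2 + 0 = 11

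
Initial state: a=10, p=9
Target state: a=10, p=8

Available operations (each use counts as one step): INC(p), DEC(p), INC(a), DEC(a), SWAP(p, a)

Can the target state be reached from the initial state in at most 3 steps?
Yes

Path (1 step): DEC(p)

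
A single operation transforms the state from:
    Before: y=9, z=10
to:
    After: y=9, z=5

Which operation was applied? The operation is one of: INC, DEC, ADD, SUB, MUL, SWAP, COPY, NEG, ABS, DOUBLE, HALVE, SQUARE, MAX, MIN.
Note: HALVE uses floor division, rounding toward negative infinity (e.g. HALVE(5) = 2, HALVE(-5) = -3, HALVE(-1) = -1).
HALVE(z)

Analyzing the change:
Before: y=9, z=10
After: y=9, z=5
Variable z changed from 10 to 5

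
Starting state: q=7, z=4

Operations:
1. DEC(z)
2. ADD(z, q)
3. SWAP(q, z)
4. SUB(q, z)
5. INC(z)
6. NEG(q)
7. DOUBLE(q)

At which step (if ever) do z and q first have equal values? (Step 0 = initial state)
Never

z and q never become equal during execution.

Comparing values at each step:
Initial: z=4, q=7
After step 1: z=3, q=7
After step 2: z=10, q=7
After step 3: z=7, q=10
After step 4: z=7, q=3
After step 5: z=8, q=3
After step 6: z=8, q=-3
After step 7: z=8, q=-6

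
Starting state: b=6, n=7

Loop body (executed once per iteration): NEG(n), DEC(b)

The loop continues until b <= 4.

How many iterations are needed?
2

Tracing iterations:
Initial: b=6, n=7
After iteration 1: b=5, n=-7
After iteration 2: b=4, n=7
b <= 4 now holds, so the loop exits after 2 iterations.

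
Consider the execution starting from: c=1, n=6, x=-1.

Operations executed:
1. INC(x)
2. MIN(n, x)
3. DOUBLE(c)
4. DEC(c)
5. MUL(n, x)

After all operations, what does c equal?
c = 1

Tracing execution:
Step 1: INC(x) → c = 1
Step 2: MIN(n, x) → c = 1
Step 3: DOUBLE(c) → c = 2
Step 4: DEC(c) → c = 1
Step 5: MUL(n, x) → c = 1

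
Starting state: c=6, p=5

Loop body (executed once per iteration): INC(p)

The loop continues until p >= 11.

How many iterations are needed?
6

Tracing iterations:
Initial: c=6, p=5
After iteration 1: c=6, p=6
After iteration 2: c=6, p=7
After iteration 3: c=6, p=8
After iteration 4: c=6, p=9
After iteration 5: c=6, p=10
After iteration 6: c=6, p=11
p >= 11 now holds, so the loop exits after 6 iterations.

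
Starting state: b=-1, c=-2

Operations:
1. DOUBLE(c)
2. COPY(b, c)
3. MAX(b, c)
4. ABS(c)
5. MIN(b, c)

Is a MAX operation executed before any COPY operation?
No

First MAX: step 3
First COPY: step 2
Since 3 > 2, COPY comes first.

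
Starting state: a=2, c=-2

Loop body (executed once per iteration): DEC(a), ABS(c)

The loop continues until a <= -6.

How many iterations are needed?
8

Tracing iterations:
Initial: a=2, c=-2
After iteration 1: a=1, c=2
After iteration 2: a=0, c=2
After iteration 3: a=-1, c=2
After iteration 4: a=-2, c=2
After iteration 5: a=-3, c=2
After iteration 6: a=-4, c=2
After iteration 7: a=-5, c=2
After iteration 8: a=-6, c=2
a <= -6 now holds, so the loop exits after 8 iterations.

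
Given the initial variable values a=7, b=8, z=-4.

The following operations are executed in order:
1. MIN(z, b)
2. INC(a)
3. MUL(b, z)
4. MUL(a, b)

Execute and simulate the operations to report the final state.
{a: -256, b: -32, z: -4}

Step-by-step execution:
Initial: a=7, b=8, z=-4
After step 1 (MIN(z, b)): a=7, b=8, z=-4
After step 2 (INC(a)): a=8, b=8, z=-4
After step 3 (MUL(b, z)): a=8, b=-32, z=-4
After step 4 (MUL(a, b)): a=-256, b=-32, z=-4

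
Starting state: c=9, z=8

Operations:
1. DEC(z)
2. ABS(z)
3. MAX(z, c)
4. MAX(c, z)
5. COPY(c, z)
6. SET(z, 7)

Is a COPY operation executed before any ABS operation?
No

First COPY: step 5
First ABS: step 2
Since 5 > 2, ABS comes first.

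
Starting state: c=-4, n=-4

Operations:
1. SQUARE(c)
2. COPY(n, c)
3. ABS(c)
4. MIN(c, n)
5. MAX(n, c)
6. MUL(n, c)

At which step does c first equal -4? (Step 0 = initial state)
Step 0

Tracing c:
Initial: c = -4 ← first occurrence
After step 1: c = 16
After step 2: c = 16
After step 3: c = 16
After step 4: c = 16
After step 5: c = 16
After step 6: c = 16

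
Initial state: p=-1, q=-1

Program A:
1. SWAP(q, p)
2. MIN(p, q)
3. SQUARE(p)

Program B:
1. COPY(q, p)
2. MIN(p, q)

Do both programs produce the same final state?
No

Program A final state: p=1, q=-1
Program B final state: p=-1, q=-1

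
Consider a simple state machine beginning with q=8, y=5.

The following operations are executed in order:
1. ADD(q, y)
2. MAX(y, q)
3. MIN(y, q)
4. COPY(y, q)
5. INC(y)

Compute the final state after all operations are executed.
{q: 13, y: 14}

Step-by-step execution:
Initial: q=8, y=5
After step 1 (ADD(q, y)): q=13, y=5
After step 2 (MAX(y, q)): q=13, y=13
After step 3 (MIN(y, q)): q=13, y=13
After step 4 (COPY(y, q)): q=13, y=13
After step 5 (INC(y)): q=13, y=14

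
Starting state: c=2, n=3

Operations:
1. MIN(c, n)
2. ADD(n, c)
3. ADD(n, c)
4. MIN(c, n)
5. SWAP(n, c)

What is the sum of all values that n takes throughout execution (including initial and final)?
27

Values of n at each step:
Initial: n = 3
After step 1: n = 3
After step 2: n = 5
After step 3: n = 7
After step 4: n = 7
After step 5: n = 2
Sum = 3 + 3 + 5 + 7 + 7 + 2 = 27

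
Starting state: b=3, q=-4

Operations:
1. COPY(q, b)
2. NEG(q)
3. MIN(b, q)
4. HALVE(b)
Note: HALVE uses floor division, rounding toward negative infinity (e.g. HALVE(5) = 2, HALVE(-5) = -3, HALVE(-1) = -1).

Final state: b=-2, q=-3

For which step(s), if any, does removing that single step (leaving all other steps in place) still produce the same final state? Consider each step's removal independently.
None - removing any single step changes the final result

Testing removal of each single step:
Without step 1: final = b=1, q=4 (different)
Without step 2: final = b=1, q=3 (different)
Without step 3: final = b=1, q=-3 (different)
Without step 4: final = b=-3, q=-3 (different)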